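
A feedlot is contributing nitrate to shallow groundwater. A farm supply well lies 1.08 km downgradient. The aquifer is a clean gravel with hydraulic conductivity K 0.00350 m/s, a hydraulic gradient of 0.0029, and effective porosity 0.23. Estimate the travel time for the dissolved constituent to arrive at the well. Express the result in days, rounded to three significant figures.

283 days

K = 0.00350 m/s × 86400 s/d = 302.4 m/d
Specific discharge q = 302.4 × 0.0029 = 0.8770 m/d
Average linear velocity = 0.8770 / 0.23 = 3.813 m/d
L = 1.08 km = 1080 m
t = L / v = 1080 / 3.813 = 283.3 d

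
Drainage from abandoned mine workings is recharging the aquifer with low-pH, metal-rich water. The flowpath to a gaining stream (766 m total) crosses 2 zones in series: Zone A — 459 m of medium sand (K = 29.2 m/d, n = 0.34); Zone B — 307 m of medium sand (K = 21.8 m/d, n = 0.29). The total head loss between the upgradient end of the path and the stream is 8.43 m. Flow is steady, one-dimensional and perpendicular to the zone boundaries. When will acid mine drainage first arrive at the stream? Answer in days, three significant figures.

Continuity: the same q passes through each zone, so ΔH = q·Σ(L_j/K_j) — the zones act as resistances in series.
Σ(L/K) = 459/29.2 + 307/21.8 = 15.72 + 14.08 = 29.80 d
q = ΔH / Σ(L/K) = 8.43 / 29.80 = 0.2829 m/d (same in every zone)
Zone A: v = q/n = 0.2829/0.34 = 0.8320 m/d → t_A = 459/0.8320 = 551.7 d
Zone B: v = q/n = 0.2829/0.29 = 0.9754 m/d → t_B = 307/0.9754 = 314.7 d
Total t = 551.7 + 314.7 = 866.4 d

866 days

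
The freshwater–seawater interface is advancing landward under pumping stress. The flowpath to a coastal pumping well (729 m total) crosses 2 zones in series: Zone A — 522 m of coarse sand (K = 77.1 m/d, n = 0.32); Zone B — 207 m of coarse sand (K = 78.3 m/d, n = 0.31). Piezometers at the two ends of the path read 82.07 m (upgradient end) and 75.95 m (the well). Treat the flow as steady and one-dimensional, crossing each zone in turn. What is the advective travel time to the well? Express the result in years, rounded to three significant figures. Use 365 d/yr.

Total head drop ΔH = 82.07 − 75.95 = 6.12 m
Steady 1-D flow in series ⇒ the Darcy flux q is identical in every zone and the zone head losses add (resistances L/K in series).
Σ(L/K) = 522/77.1 + 207/78.3 = 6.770 + 2.644 = 9.414 d
q = ΔH / Σ(L/K) = 6.12 / 9.414 = 0.6501 m/d (same in every zone)
Zone A: v = q/n = 0.6501/0.32 = 2.032 m/d → t_A = 522/2.032 = 256.9 d
Zone B: v = q/n = 0.6501/0.31 = 2.097 m/d → t_B = 207/2.097 = 98.71 d
Total t = 256.9 + 98.71 = 355.7 d
   = 355.7 / 365 = 0.974 yr

0.974 years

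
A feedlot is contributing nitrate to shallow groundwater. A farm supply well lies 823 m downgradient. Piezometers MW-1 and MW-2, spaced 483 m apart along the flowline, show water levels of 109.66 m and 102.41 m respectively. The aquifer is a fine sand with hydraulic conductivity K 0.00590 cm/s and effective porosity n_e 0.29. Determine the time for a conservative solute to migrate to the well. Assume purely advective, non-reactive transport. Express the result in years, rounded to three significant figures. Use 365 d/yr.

8.55 years

Hydraulic gradient i = (109.66 − 102.41) / 483 = 7.25 / 483 = 0.01501
K = 0.00590 cm/s × 864 = 5.098 m/d
Specific discharge q = 5.098 × 0.01501 = 0.07652 m/d
Seepage velocity v = q / n = 0.07652 / 0.29 = 0.2639 m/d
t = L / v = 823 / 0.2639 = 3119 d
   = 3119 / 365 = 8.55 yr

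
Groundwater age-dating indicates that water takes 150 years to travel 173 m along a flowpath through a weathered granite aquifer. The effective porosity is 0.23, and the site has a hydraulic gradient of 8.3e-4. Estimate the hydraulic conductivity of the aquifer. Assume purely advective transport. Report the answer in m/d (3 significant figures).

t = 150 years = 54750 d
v = L / t = 173 / 54750 = 0.003160 m/d
K = v · n / i = 0.003160 × 0.23 / 8.3e-4 = 0.876 m/d

0.876 m/d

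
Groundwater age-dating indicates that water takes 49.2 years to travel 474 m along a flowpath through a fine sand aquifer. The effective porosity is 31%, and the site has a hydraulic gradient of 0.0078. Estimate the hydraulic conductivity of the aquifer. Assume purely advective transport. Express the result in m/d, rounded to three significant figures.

1.05 m/d

t = 49.2 years = 17960 d
v = L / t = 474 / 17960 = 0.02639 m/d
K = v · n / i = 0.02639 × 0.31 / 0.0078 = 1.05 m/d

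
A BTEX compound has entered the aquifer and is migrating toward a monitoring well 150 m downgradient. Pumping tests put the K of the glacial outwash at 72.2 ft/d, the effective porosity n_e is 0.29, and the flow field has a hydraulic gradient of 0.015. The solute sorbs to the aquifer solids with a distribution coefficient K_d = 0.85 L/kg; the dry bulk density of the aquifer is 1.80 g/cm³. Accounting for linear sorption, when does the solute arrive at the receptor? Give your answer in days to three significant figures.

K = 72.2 ft/d × 0.3048 = 22.01 m/d
Darcy flux q = K·i = 22.01 × 0.015 = 0.3301 m/d
v = Ki/n = 22.01·0.015/0.29 = 1.138 m/d
Retardation R = 1 + ρ_b·K_d/n = 1 + 1.80×0.85/0.29 = 6.276
Contaminant velocity v_c = v/R = 1.138/6.276 = 0.1814 m/d
t = L/v_c = 150/0.1814 = 827.0 d

827 days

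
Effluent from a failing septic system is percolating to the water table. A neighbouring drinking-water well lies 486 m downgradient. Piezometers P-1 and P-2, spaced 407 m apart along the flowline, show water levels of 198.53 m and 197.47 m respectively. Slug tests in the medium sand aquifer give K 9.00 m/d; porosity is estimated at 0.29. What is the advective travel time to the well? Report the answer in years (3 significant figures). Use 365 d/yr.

16.5 years

Hydraulic gradient i = (198.53 − 197.47) / 407 = 1.06 / 407 = 0.002604
q = Ki = 9.00 × 0.002604 = 0.02344 m/d
v_s = q/n_e = 0.02344/0.29 = 0.08083 m/d
t = L / v = 486 / 0.08083 = 6013 d
   = 6013 / 365 = 16.5 yr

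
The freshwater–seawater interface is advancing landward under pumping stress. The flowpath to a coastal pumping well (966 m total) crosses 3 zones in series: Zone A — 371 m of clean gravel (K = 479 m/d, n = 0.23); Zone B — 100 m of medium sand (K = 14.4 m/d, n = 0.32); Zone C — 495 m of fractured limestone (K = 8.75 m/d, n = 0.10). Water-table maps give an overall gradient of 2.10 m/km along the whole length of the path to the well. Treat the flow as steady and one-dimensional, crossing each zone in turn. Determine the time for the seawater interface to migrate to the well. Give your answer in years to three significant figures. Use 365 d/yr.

14.5 years

For zones in series the flux q is common to all zones; the equivalent conductivity is the harmonic (thickness-weighted) mean, K_eq = L_total / Σ(L_j/K_j).
Σ(L/K) = 371/479 + 100/14.4 + 495/8.75 = 0.7745 + 6.944 + 56.57 = 64.29 d
K_eq = L_total / Σ(L/K) = 966 / 64.29 = 15.03 m/d
q = K_eq · i = 15.03 × 0.0021 = 0.03155 m/d (same in every zone)
Zone A: v = q/n = 0.03155/0.23 = 0.1372 m/d → t_A = 371/0.1372 = 2704 d
Zone B: v = q/n = 0.03155/0.32 = 0.09861 m/d → t_B = 100/0.09861 = 1014 d
Zone C: v = q/n = 0.03155/0.10 = 0.3155 m/d → t_C = 495/0.3155 = 1569 d
Total t = 2704 + 1014 + 1569 = 5287 d
   = 5287 / 365 = 14.5 yr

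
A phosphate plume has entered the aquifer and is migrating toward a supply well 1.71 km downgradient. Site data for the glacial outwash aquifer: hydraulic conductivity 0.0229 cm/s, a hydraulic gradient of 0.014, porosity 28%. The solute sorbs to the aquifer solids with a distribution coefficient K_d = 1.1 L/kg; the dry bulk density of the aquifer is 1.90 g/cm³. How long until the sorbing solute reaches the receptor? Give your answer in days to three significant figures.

K = 0.0229 cm/s × 864 = 19.79 m/d
Specific discharge q = 19.79 × 0.014 = 0.2770 m/d
v = Ki/n = 19.79·0.014/0.28 = 0.9893 m/d
Retardation R = 1 + ρ_b·K_d/n = 1 + 1.90×1.1/0.28 = 8.464
Contaminant velocity v_c = v/R = 0.9893/8.464 = 0.1169 m/d
L = 1.71 km = 1710 m
t = L/v_c = 1710/0.1169 = 14630 d

14600 days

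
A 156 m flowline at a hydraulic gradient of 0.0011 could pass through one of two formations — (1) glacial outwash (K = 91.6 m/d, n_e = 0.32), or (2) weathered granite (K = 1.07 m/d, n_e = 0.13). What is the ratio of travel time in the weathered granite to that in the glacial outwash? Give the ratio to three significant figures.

34.8

Unit 1 (glacial outwash): v = 91.6×0.0011/0.32 = 0.3149 m/d, t = 156/0.3149 = 495.4 d
Unit 2 (weathered granite): v = 1.07×0.0011/0.13 = 0.009054 m/d, t = 156/0.009054 = 17230 d
t(weathered granite) / t(glacial outwash) = 17230/495.4 = 34.8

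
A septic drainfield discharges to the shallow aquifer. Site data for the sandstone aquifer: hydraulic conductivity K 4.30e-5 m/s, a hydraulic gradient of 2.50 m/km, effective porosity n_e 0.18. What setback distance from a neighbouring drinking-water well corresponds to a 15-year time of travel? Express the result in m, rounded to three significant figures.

K = 4.30e-5 m/s × 86400 s/d = 3.715 m/d
Darcy flux q = K·i = 3.715 × 0.0025 = 0.009288 m/d
Seepage velocity v = q / n = 0.009288 / 0.18 = 0.05160 m/d
T = 15 yr × 365 = 5475 d
L = v × T = 0.05160 × 5475 = 282.5 m

283 m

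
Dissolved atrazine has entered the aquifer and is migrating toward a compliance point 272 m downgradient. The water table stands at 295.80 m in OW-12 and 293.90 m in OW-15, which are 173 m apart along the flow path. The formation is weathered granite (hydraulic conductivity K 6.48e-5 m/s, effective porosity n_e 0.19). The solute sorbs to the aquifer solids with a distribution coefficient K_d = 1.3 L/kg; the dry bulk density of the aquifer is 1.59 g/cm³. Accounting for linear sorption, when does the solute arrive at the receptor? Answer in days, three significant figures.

Hydraulic gradient i = (295.80 − 293.90) / 173 = 1.90 / 173 = 0.01098
K = 6.48e-5 m/s × 86400 s/d = 5.599 m/d
Darcy flux q = K·i = 5.599 × 0.01098 = 0.06149 m/d
v_s = q/n_e = 0.06149/0.19 = 0.3236 m/d
Retardation R = 1 + ρ_b·K_d/n = 1 + 1.59×1.3/0.19 = 11.88
Contaminant velocity v_c = v/R = 0.3236/11.88 = 0.02724 m/d
t = L/v_c = 272/0.02724 = 9984 d

9980 days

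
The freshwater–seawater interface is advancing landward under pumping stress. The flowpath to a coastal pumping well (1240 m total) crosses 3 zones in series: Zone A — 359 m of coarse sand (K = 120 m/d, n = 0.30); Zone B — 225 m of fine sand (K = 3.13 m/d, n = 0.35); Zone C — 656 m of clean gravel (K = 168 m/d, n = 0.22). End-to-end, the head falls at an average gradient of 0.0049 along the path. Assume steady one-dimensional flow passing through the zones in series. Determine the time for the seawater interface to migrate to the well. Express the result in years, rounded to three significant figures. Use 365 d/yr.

For zones in series the flux q is common to all zones; the equivalent conductivity is the harmonic (thickness-weighted) mean, K_eq = L_total / Σ(L_j/K_j).
Σ(L/K) = 359/120 + 225/3.13 + 656/168 = 2.992 + 71.88 + 3.905 = 78.78 d
K_eq = L_total / Σ(L/K) = 1240 / 78.78 = 15.74 m/d
q = K_eq · i = 15.74 × 0.0049 = 0.07712 m/d (same in every zone)
Zone A: v = q/n = 0.07712/0.30 = 0.2571 m/d → t_A = 359/0.2571 = 1396 d
Zone B: v = q/n = 0.07712/0.35 = 0.2204 m/d → t_B = 225/0.2204 = 1021 d
Zone C: v = q/n = 0.07712/0.22 = 0.3506 m/d → t_C = 656/0.3506 = 1871 d
Total t = 1396 + 1021 + 1871 = 4289 d
   = 4289 / 365 = 11.8 yr

11.8 years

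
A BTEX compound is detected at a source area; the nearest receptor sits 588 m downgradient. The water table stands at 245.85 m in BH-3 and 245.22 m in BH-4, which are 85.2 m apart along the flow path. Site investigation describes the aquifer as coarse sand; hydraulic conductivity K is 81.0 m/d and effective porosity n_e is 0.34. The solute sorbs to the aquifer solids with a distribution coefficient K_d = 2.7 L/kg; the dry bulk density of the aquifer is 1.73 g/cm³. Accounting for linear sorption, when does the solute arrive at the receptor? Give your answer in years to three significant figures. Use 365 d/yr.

Hydraulic gradient i = (245.85 − 245.22) / 85.2 = 0.63 / 85.2 = 0.007394
Specific discharge q = 81.0 × 0.007394 = 0.5989 m/d
v = Ki/n = 81.0·0.007394/0.34 = 1.762 m/d
Retardation R = 1 + ρ_b·K_d/n = 1 + 1.73×2.7/0.34 = 14.74
Contaminant velocity v_c = v/R = 1.762/14.74 = 0.1195 m/d
t = L/v_c = 588/0.1195 = 4919 d
   = 4919/365 = 13.5 yr

13.5 years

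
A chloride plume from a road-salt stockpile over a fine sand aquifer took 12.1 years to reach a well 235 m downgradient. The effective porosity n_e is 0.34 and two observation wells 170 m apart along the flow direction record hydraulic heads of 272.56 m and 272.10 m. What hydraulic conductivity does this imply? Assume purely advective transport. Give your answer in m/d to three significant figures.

Hydraulic gradient i = (272.56 − 272.10) / 170 = 0.46 / 170 = 0.002706
t = 12.1 years = 4417 d
v = L / t = 235 / 4417 = 0.05321 m/d
K = v · n / i = 0.05321 × 0.34 / 0.002706 = 6.69 m/d

6.69 m/d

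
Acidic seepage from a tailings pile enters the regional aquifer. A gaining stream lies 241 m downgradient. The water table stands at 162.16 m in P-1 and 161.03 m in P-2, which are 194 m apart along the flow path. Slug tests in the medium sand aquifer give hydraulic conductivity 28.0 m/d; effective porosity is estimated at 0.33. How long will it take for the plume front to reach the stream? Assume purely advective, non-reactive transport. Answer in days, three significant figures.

Hydraulic gradient i = (162.16 − 161.03) / 194 = 1.13 / 194 = 0.005825
q = Ki = 28.0 × 0.005825 = 0.1631 m/d
v_s = q/n_e = 0.1631/0.33 = 0.4942 m/d
t = L / v = 241 / 0.4942 = 487.6 d

488 days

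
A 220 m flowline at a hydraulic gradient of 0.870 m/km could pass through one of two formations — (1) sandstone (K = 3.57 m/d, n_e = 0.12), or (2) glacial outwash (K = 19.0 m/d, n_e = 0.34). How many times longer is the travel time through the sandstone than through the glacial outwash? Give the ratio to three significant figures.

Unit 1 (sandstone): v = 3.57×8.7e-4/0.12 = 0.02588 m/d, t = 220/0.02588 = 8500 d
Unit 2 (glacial outwash): v = 19.0×8.7e-4/0.34 = 0.04862 m/d, t = 220/0.04862 = 4525 d
t(sandstone) / t(glacial outwash) = 8500/4525 = 1.88

1.88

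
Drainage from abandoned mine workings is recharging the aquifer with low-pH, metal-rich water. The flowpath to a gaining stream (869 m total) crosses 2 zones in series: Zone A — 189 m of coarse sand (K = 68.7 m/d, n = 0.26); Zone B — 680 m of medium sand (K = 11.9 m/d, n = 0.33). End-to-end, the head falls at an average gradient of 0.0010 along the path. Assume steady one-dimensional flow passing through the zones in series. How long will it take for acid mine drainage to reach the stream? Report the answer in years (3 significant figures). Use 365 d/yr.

51.7 years

Continuity: the same q passes through each zone, so ΔH = q·Σ(L_j/K_j) — the zones act as resistances in series.
Σ(L/K) = 189/68.7 + 680/11.9 = 2.751 + 57.14 = 59.89 d
K_eq = L_total / Σ(L/K) = 869 / 59.89 = 14.51 m/d
q = K_eq · i = 14.51 × 0.0010 = 0.01451 m/d (same in every zone)
Zone A: v = q/n = 0.01451/0.26 = 0.05580 m/d → t_A = 189/0.05580 = 3387 d
Zone B: v = q/n = 0.01451/0.33 = 0.04397 m/d → t_B = 680/0.04397 = 15470 d
Total t = 3387 + 15470 = 18850 d
   = 18850 / 365 = 51.7 yr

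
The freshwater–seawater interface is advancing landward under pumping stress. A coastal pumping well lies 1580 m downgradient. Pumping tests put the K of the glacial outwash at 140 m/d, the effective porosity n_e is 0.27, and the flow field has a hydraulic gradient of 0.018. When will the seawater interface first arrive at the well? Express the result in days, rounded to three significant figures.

169 days

Specific discharge q = 140 × 0.018 = 2.520 m/d
Average linear velocity = 2.520 / 0.27 = 9.333 m/d
t = L / v = 1580 / 9.333 = 169.3 d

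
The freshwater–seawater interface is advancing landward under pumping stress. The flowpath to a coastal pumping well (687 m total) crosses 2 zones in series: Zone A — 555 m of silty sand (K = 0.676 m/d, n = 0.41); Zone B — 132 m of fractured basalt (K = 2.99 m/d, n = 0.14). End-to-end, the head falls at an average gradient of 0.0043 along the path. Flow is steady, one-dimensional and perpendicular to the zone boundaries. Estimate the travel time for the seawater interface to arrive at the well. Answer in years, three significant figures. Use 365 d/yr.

Continuity: the same q passes through each zone, so ΔH = q·Σ(L_j/K_j) — the zones act as resistances in series.
Σ(L/K) = 555/0.676 + 132/2.99 = 821.0 + 44.15 = 865.2 d
K_eq = L_total / Σ(L/K) = 687 / 865.2 = 0.7941 m/d
q = K_eq · i = 0.7941 × 0.0043 = 0.003415 m/d (same in every zone)
Zone A: v = q/n = 0.003415/0.41 = 0.008328 m/d → t_A = 555/0.008328 = 66640 d
Zone B: v = q/n = 0.003415/0.14 = 0.02439 m/d → t_B = 132/0.02439 = 5412 d
Total t = 66640 + 5412 = 72050 d
   = 72050 / 365 = 197 yr

197 years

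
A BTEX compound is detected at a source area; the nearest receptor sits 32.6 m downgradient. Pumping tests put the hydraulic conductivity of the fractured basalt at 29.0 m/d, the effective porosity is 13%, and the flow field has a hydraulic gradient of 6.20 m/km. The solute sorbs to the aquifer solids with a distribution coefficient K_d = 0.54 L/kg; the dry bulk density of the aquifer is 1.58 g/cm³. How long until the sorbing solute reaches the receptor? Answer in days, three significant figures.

q = Ki = 29.0 × 0.0062 = 0.1798 m/d
v = Ki/n = 29.0·0.0062/0.13 = 1.383 m/d
Retardation R = 1 + ρ_b·K_d/n = 1 + 1.58×0.54/0.13 = 7.563
Contaminant velocity v_c = v/R = 1.383/7.563 = 0.1829 m/d
t = L/v_c = 32.6/0.1829 = 178.3 d

178 days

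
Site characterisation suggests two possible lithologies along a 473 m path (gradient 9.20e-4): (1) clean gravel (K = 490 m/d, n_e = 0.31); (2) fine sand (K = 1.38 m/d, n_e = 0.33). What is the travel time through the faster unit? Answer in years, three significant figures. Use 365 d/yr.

0.891 years

Unit 1 (clean gravel): v = 490×9.2e-4/0.31 = 1.454 m/d, t = 473/1.454 = 325.3 d
Unit 2 (fine sand): v = 1.38×9.2e-4/0.33 = 0.003847 m/d, t = 473/0.003847 = 122900 d
Faster: 325.3 d / 365 = 0.891 yr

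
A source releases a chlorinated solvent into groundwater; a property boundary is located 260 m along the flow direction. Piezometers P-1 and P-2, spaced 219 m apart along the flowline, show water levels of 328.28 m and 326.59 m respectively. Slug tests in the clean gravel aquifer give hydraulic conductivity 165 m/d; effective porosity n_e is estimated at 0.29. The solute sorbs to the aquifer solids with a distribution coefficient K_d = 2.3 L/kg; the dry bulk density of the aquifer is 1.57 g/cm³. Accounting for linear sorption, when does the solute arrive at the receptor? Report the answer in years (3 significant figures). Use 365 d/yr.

2.18 years

Hydraulic gradient i = (328.28 − 326.59) / 219 = 1.69 / 219 = 0.007717
Specific discharge q = 165 × 0.007717 = 1.273 m/d
Average linear velocity = 1.273 / 0.29 = 4.391 m/d
Retardation R = 1 + ρ_b·K_d/n = 1 + 1.57×2.3/0.29 = 13.45
Contaminant velocity v_c = v/R = 4.391/13.45 = 0.3264 m/d
t = L/v_c = 260/0.3264 = 796.6 d
   = 796.6/365 = 2.18 yr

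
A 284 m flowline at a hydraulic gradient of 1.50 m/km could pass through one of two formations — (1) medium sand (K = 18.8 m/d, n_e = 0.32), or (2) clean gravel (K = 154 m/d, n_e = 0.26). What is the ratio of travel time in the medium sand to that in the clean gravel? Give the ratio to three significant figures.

Unit 1 (medium sand): v = 18.8×0.0015/0.32 = 0.08813 m/d, t = 284/0.08813 = 3223 d
Unit 2 (clean gravel): v = 154×0.0015/0.26 = 0.8885 m/d, t = 284/0.8885 = 319.7 d
t(medium sand) / t(clean gravel) = 3223/319.7 = 10.1

10.1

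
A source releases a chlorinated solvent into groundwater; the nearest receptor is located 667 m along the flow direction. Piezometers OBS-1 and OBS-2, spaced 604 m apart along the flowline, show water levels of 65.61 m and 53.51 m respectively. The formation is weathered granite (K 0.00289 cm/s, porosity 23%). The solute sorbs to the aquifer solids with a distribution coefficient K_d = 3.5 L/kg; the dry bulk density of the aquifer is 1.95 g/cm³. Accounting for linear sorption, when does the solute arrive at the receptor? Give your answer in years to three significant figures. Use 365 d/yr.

258 years

Hydraulic gradient i = (65.61 − 53.51) / 604 = 12.10 / 604 = 0.02003
K = 0.00289 cm/s × 864 = 2.497 m/d
Specific discharge q = 2.497 × 0.02003 = 0.05002 m/d
v = Ki/n = 2.497·0.02003/0.23 = 0.2175 m/d
Retardation R = 1 + ρ_b·K_d/n = 1 + 1.95×3.5/0.23 = 30.67
Contaminant velocity v_c = v/R = 0.2175/30.67 = 0.007090 m/d
t = L/v_c = 667/0.007090 = 94070 d
   = 94070/365 = 258 yr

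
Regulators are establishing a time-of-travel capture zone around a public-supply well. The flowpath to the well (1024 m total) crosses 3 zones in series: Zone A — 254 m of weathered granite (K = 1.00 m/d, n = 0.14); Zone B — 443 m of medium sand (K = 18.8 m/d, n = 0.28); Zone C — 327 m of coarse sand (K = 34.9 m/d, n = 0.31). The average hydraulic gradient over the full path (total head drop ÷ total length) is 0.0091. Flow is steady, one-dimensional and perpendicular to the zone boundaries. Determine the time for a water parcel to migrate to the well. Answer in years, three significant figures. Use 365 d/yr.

For zones in series the flux q is common to all zones; the equivalent conductivity is the harmonic (thickness-weighted) mean, K_eq = L_total / Σ(L_j/K_j).
Σ(L/K) = 254/1.00 + 443/18.8 + 327/34.9 = 254.0 + 23.56 + 9.370 = 286.9 d
K_eq = L_total / Σ(L/K) = 1024 / 286.9 = 3.569 m/d
q = K_eq · i = 3.569 × 0.0091 = 0.03248 m/d (same in every zone)
Zone A: v = q/n = 0.03248/0.14 = 0.2320 m/d → t_A = 254/0.2320 = 1095 d
Zone B: v = q/n = 0.03248/0.28 = 0.1160 m/d → t_B = 443/0.1160 = 3819 d
Zone C: v = q/n = 0.03248/0.31 = 0.1048 m/d → t_C = 327/0.1048 = 3121 d
Total t = 1095 + 3819 + 3121 = 8036 d
   = 8036 / 365 = 22.0 yr

22.0 years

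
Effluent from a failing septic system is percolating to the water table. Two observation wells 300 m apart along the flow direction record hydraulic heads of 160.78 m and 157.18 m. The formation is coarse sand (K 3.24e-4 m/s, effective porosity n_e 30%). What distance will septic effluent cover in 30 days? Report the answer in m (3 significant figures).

33.6 m

Hydraulic gradient i = (160.78 − 157.18) / 300 = 3.60 / 300 = 0.01200
K = 3.24e-4 m/s × 86400 s/d = 27.99 m/d
Specific discharge q = 27.99 × 0.01200 = 0.3359 m/d
Seepage velocity v = q / n = 0.3359 / 0.30 = 1.120 m/d
L = v × T = 1.120 × 30 = 33.59 m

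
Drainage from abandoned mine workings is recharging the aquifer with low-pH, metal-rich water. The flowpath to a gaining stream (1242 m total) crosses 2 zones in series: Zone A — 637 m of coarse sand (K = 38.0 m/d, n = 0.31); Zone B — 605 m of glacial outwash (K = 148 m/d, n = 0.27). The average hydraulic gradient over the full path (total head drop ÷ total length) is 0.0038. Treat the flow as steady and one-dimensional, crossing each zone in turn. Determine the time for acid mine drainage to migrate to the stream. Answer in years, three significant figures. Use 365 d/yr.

For zones in series the flux q is common to all zones; the equivalent conductivity is the harmonic (thickness-weighted) mean, K_eq = L_total / Σ(L_j/K_j).
Σ(L/K) = 637/38.0 + 605/148 = 16.76 + 4.088 = 20.85 d
K_eq = L_total / Σ(L/K) = 1242 / 20.85 = 59.57 m/d
q = K_eq · i = 59.57 × 0.0038 = 0.2263 m/d (same in every zone)
Zone A: v = q/n = 0.2263/0.31 = 0.7302 m/d → t_A = 637/0.7302 = 872.4 d
Zone B: v = q/n = 0.2263/0.27 = 0.8383 m/d → t_B = 605/0.8383 = 721.7 d
Total t = 872.4 + 721.7 = 1594 d
   = 1594 / 365 = 4.37 yr

4.37 years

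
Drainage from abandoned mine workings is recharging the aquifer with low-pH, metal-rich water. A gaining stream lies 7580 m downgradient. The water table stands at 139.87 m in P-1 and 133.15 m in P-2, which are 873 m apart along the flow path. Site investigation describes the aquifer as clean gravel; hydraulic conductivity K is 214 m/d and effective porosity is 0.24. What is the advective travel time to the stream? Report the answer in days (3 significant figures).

Hydraulic gradient i = (139.87 − 133.15) / 873 = 6.72 / 873 = 0.007698
q = Ki = 214 × 0.007698 = 1.647 m/d
Average linear velocity = 1.647 / 0.24 = 6.864 m/d
t = L / v = 7580 / 6.864 = 1104 d

1100 days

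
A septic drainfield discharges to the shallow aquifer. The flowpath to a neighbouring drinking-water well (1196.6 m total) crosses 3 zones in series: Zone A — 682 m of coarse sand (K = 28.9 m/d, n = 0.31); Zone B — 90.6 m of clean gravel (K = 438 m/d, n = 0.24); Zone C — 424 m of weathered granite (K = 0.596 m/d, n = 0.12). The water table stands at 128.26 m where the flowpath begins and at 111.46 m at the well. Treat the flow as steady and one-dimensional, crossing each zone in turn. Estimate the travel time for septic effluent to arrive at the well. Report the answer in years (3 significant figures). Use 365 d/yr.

34.1 years

Total head drop ΔH = 128.26 − 111.46 = 16.80 m
Continuity: the same q passes through each zone, so ΔH = q·Σ(L_j/K_j) — the zones act as resistances in series.
Σ(L/K) = 682/28.9 + 90.6/438 + 424/0.596 = 23.60 + 0.2068 + 711.4 = 735.2 d
q = ΔH / Σ(L/K) = 16.80 / 735.2 = 0.02285 m/d (same in every zone)
Zone A: v = q/n = 0.02285/0.31 = 0.07371 m/d → t_A = 682/0.07371 = 9252 d
Zone B: v = q/n = 0.02285/0.24 = 0.09521 m/d → t_B = 90.6/0.09521 = 951.6 d
Zone C: v = q/n = 0.02285/0.12 = 0.1904 m/d → t_C = 424/0.1904 = 2227 d
Total t = 9252 + 951.6 + 2227 = 12430 d
   = 12430 / 365 = 34.1 yr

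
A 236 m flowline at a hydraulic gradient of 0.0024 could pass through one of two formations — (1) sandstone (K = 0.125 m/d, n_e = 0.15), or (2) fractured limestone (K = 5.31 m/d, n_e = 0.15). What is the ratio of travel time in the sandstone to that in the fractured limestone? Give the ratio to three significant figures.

Unit 1 (sandstone): v = 0.125×0.0024/0.15 = 0.002000 m/d, t = 236/0.002000 = 118000 d
Unit 2 (fractured limestone): v = 5.31×0.0024/0.15 = 0.08496 m/d, t = 236/0.08496 = 2778 d
t(sandstone) / t(fractured limestone) = 118000/2778 = 42.5

42.5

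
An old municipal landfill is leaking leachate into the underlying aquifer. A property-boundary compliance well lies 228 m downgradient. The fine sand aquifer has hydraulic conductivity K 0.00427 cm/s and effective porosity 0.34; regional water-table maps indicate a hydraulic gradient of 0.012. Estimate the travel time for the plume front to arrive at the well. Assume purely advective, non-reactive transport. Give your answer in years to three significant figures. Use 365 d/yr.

K = 0.00427 cm/s × 864 = 3.689 m/d
Darcy flux q = K·i = 3.689 × 0.012 = 0.04427 m/d
v_s = q/n_e = 0.04427/0.34 = 0.1302 m/d
t = L / v = 228 / 0.1302 = 1751 d
   = 1751 / 365 = 4.80 yr

4.80 years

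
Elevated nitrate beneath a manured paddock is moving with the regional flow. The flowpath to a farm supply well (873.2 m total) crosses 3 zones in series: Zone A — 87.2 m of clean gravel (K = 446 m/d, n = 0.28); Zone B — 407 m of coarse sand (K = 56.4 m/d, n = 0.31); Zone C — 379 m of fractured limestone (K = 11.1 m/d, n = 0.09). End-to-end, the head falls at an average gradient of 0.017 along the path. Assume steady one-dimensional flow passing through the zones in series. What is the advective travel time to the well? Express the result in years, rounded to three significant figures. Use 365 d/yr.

For zones in series the flux q is common to all zones; the equivalent conductivity is the harmonic (thickness-weighted) mean, K_eq = L_total / Σ(L_j/K_j).
Σ(L/K) = 87.2/446 + 407/56.4 + 379/11.1 = 0.1955 + 7.216 + 34.14 = 41.56 d
K_eq = L_total / Σ(L/K) = 873.2 / 41.56 = 21.01 m/d
q = K_eq · i = 21.01 × 0.017 = 0.3572 m/d (same in every zone)
Zone A: v = q/n = 0.3572/0.28 = 1.276 m/d → t_A = 87.2/1.276 = 68.35 d
Zone B: v = q/n = 0.3572/0.31 = 1.152 m/d → t_B = 407/1.152 = 353.2 d
Zone C: v = q/n = 0.3572/0.09 = 3.969 m/d → t_C = 379/3.969 = 95.49 d
Total t = 68.35 + 353.2 + 95.49 = 517.0 d
   = 517.0 / 365 = 1.42 yr

1.42 years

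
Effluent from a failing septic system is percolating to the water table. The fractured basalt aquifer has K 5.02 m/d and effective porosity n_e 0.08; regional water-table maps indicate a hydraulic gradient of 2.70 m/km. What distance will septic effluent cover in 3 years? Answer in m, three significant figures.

186 m

q = Ki = 5.02 × 0.0027 = 0.01355 m/d
Average linear velocity = 0.01355 / 0.08 = 0.1694 m/d
T = 3 yr × 365 = 1095 d
L = v × T = 0.1694 × 1095 = 185.5 m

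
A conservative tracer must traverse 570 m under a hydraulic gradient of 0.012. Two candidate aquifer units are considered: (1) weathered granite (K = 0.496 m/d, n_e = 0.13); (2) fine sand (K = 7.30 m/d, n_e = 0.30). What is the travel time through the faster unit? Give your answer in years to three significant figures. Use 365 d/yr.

Unit 1 (weathered granite): v = 0.496×0.012/0.13 = 0.04578 m/d, t = 570/0.04578 = 12450 d
Unit 2 (fine sand): v = 7.30×0.012/0.30 = 0.2920 m/d, t = 570/0.2920 = 1952 d
Faster: 1952 d / 365 = 5.35 yr

5.35 years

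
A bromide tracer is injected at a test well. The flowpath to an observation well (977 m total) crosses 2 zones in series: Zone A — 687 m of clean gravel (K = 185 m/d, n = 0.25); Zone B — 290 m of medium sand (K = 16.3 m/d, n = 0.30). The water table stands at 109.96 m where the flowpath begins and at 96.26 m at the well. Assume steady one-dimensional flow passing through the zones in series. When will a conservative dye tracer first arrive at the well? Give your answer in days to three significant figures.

Total head drop ΔH = 109.96 − 96.26 = 13.70 m
Continuity: the same q passes through each zone, so ΔH = q·Σ(L_j/K_j) — the zones act as resistances in series.
Σ(L/K) = 687/185 + 290/16.3 = 3.714 + 17.79 = 21.50 d
q = ΔH / Σ(L/K) = 13.70 / 21.50 = 0.6371 m/d (same in every zone)
Zone A: v = q/n = 0.6371/0.25 = 2.548 m/d → t_A = 687/2.548 = 269.6 d
Zone B: v = q/n = 0.6371/0.30 = 2.124 m/d → t_B = 290/2.124 = 136.6 d
Total t = 269.6 + 136.6 = 406.2 d

406 days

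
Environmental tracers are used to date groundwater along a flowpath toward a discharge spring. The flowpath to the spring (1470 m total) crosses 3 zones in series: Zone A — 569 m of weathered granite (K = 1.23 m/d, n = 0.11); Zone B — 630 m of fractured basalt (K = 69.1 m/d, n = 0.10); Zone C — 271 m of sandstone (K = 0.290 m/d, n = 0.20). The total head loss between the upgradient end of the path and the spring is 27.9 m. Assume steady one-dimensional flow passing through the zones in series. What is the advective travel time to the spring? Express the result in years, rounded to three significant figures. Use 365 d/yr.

Steady 1-D flow in series ⇒ the Darcy flux q is identical in every zone and the zone head losses add (resistances L/K in series).
Σ(L/K) = 569/1.23 + 630/69.1 + 271/0.290 = 462.6 + 9.117 + 934.5 = 1406 d
q = ΔH / Σ(L/K) = 27.9 / 1406 = 0.01984 m/d (same in every zone)
Zone A: v = q/n = 0.01984/0.11 = 0.1804 m/d → t_A = 569/0.1804 = 3155 d
Zone B: v = q/n = 0.01984/0.10 = 0.1984 m/d → t_B = 630/0.1984 = 3175 d
Zone C: v = q/n = 0.01984/0.20 = 0.09920 m/d → t_C = 271/0.09920 = 2732 d
Total t = 3155 + 3175 + 2732 = 9062 d
   = 9062 / 365 = 24.8 yr

24.8 years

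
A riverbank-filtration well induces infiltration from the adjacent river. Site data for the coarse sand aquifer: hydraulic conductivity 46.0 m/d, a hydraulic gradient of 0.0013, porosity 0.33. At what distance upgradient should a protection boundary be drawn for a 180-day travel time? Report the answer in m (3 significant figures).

32.6 m

Darcy flux q = K·i = 46.0 × 0.0013 = 0.05980 m/d
v_s = q/n_e = 0.05980/0.33 = 0.1812 m/d
L = v × T = 0.1812 × 180 = 32.62 m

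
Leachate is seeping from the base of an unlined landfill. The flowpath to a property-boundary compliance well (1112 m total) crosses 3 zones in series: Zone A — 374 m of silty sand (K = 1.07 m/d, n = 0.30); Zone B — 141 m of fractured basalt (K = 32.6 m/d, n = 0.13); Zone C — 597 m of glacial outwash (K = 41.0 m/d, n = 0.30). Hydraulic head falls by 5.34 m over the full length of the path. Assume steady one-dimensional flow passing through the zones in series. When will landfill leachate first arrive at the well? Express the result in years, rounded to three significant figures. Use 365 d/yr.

Continuity: the same q passes through each zone, so ΔH = q·Σ(L_j/K_j) — the zones act as resistances in series.
Σ(L/K) = 374/1.07 + 141/32.6 + 597/41.0 = 349.5 + 4.325 + 14.56 = 368.4 d
q = ΔH / Σ(L/K) = 5.34 / 368.4 = 0.01449 m/d (same in every zone)
Zone A: v = q/n = 0.01449/0.30 = 0.04831 m/d → t_A = 374/0.04831 = 7741 d
Zone B: v = q/n = 0.01449/0.13 = 0.1115 m/d → t_B = 141/0.1115 = 1265 d
Zone C: v = q/n = 0.01449/0.30 = 0.04831 m/d → t_C = 597/0.04831 = 12360 d
Total t = 7741 + 1265 + 12360 = 21360 d
   = 21360 / 365 = 58.5 yr

58.5 years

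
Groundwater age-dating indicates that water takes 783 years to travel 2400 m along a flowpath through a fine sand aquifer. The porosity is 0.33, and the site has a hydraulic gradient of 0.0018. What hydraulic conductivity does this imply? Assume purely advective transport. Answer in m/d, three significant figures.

1.54 m/d

t = 783 years = 285800 d
v = L / t = 2400 / 285800 = 0.008398 m/d
K = v · n / i = 0.008398 × 0.33 / 0.0018 = 1.54 m/d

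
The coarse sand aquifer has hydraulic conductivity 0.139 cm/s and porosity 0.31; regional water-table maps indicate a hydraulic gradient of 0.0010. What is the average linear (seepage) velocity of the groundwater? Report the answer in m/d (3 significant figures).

K = 0.139 cm/s × 864 = 120.1 m/d
q = Ki = 120.1 × 0.0010 = 0.1201 m/d
Average linear velocity = 0.1201 / 0.31 = 0.3874 m/d

0.387 m/d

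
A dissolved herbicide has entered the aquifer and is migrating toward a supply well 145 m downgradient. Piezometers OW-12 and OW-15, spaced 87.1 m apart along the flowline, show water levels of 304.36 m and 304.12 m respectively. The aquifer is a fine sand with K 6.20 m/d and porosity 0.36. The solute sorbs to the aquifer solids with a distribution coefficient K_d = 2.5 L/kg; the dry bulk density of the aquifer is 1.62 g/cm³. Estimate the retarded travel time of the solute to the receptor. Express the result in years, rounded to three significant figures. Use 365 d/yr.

103 years

Hydraulic gradient i = (304.36 − 304.12) / 87.1 = 0.24 / 87.1 = 0.002755
q = Ki = 6.20 × 0.002755 = 0.01708 m/d
Average linear velocity = 0.01708 / 0.36 = 0.04746 m/d
Retardation R = 1 + ρ_b·K_d/n = 1 + 1.62×2.5/0.36 = 12.25
Contaminant velocity v_c = v/R = 0.04746/12.25 = 0.003874 m/d
t = L/v_c = 145/0.003874 = 37430 d
   = 37430/365 = 103 yr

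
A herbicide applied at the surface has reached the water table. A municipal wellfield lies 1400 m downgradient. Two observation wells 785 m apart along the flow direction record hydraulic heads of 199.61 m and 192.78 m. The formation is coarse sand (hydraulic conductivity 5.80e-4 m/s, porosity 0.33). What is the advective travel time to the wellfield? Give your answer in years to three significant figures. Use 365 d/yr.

2.90 years

Hydraulic gradient i = (199.61 − 192.78) / 785 = 6.83 / 785 = 0.008701
K = 5.80e-4 m/s × 86400 s/d = 50.11 m/d
q = Ki = 50.11 × 0.008701 = 0.4360 m/d
v = Ki/n = 50.11·0.008701/0.33 = 1.321 m/d
t = L / v = 1400 / 1.321 = 1060 d
   = 1060 / 365 = 2.90 yr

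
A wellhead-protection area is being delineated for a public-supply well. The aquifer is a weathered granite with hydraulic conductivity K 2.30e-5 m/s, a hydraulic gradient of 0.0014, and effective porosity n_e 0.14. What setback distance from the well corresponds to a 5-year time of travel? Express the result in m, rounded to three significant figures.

36.3 m

K = 2.30e-5 m/s × 86400 s/d = 1.987 m/d
q = Ki = 1.987 × 0.0014 = 0.002782 m/d
v = Ki/n = 1.987·0.0014/0.14 = 0.01987 m/d
T = 5 yr × 365 = 1825 d
L = v × T = 0.01987 × 1825 = 36.27 m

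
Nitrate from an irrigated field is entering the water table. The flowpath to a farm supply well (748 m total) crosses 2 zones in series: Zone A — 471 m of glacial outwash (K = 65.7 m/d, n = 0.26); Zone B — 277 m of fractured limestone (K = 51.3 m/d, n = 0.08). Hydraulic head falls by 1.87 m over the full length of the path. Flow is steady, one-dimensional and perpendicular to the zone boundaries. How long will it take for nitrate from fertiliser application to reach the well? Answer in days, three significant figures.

972 days

Continuity: the same q passes through each zone, so ΔH = q·Σ(L_j/K_j) — the zones act as resistances in series.
Σ(L/K) = 471/65.7 + 277/51.3 = 7.169 + 5.400 = 12.57 d
q = ΔH / Σ(L/K) = 1.87 / 12.57 = 0.1488 m/d (same in every zone)
Zone A: v = q/n = 0.1488/0.26 = 0.5722 m/d → t_A = 471/0.5722 = 823.1 d
Zone B: v = q/n = 0.1488/0.08 = 1.860 m/d → t_B = 277/1.860 = 148.9 d
Total t = 823.1 + 148.9 = 972.0 d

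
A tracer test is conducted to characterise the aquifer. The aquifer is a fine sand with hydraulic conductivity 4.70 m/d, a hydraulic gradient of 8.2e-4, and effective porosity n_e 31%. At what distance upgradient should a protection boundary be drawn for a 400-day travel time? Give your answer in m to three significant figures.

Specific discharge q = 4.70 × 8.2e-4 = 0.003854 m/d
v_s = q/n_e = 0.003854/0.31 = 0.01243 m/d
L = v × T = 0.01243 × 400 = 4.973 m

4.97 m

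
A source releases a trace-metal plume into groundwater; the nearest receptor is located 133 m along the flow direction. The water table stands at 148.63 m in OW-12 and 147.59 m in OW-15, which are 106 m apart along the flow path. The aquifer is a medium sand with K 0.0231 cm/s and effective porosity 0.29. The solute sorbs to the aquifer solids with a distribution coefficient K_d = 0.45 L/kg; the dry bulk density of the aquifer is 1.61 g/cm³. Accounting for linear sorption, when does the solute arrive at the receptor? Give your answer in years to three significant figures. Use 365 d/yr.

Hydraulic gradient i = (148.63 − 147.59) / 106 = 1.04 / 106 = 0.009811
K = 0.0231 cm/s × 864 = 19.96 m/d
q = Ki = 19.96 × 0.009811 = 0.1958 m/d
v_s = q/n_e = 0.1958/0.29 = 0.6752 m/d
Retardation R = 1 + ρ_b·K_d/n = 1 + 1.61×0.45/0.29 = 3.498
Contaminant velocity v_c = v/R = 0.6752/3.498 = 0.1930 m/d
t = L/v_c = 133/0.1930 = 689.0 d
   = 689.0/365 = 1.89 yr

1.89 years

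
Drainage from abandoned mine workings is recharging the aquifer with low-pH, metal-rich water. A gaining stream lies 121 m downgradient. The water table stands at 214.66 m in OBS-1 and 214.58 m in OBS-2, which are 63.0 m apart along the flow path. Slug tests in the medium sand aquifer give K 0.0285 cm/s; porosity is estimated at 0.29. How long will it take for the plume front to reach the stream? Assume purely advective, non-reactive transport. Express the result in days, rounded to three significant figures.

Hydraulic gradient i = (214.66 − 214.58) / 63.0 = 0.08 / 63.0 = 0.001270
K = 0.0285 cm/s × 864 = 24.62 m/d
Darcy flux q = K·i = 24.62 × 0.001270 = 0.03127 m/d
v_s = q/n_e = 0.03127/0.29 = 0.1078 m/d
t = L / v = 121 / 0.1078 = 1122 d

1120 days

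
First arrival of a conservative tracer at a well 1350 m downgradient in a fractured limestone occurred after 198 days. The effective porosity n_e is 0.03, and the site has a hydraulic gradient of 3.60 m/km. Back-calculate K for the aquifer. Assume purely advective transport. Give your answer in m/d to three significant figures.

v = L / t = 1350 / 198 = 6.818 m/d
K = v · n / i = 6.818 × 0.03 / 0.0036 = 56.8 m/d

56.8 m/d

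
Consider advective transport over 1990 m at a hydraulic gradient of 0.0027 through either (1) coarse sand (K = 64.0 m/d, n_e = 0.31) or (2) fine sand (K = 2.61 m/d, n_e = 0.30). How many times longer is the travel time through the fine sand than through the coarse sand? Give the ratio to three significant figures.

Unit 1 (coarse sand): v = 64.0×0.0027/0.31 = 0.5574 m/d, t = 1990/0.5574 = 3570 d
Unit 2 (fine sand): v = 2.61×0.0027/0.30 = 0.02349 m/d, t = 1990/0.02349 = 84720 d
t(fine sand) / t(coarse sand) = 84720/3570 = 23.7

23.7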